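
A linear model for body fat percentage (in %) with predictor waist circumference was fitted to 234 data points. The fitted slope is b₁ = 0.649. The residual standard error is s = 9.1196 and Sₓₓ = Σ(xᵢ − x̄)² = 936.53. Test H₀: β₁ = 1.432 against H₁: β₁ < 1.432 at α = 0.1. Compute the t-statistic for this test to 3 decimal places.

SE(b₁) = s/√Sₓₓ = 9.1196/√936.53 = 0.297999.
t = (0.649 − 1.432) / 0.297999 = -2.628.
df = n − 2 = 232.
One-sided p ≈ 0.0046, which is < 0.1, so reject H₀.
There is evidence that the true slope on waist circumference is below 1.432 % per unit.

t = -2.628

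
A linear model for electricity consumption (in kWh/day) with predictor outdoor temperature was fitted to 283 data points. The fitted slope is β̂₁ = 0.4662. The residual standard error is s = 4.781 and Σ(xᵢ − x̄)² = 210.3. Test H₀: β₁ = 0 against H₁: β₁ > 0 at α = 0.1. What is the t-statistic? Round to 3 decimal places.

SE(β̂₁) = s/√Sₓₓ = 4.781/√210.3 = 0.329685.
t = 0.4662 / 0.329685 = 1.414.
df = n − 2 = 281.
One-sided p ≈ 0.0792, which is < 0.1, so reject H₀.
There is evidence that the true slope on outdoor temperature is positive.

t = 1.414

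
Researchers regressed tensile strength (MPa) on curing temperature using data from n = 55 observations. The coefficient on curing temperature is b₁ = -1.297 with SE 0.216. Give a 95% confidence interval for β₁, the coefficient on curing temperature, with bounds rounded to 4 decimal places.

(-1.7302, -0.8638)

df = n − 2 = 55 − 2 = 53.
t* = t_{0.025, 53} = 2.005746.
Margin = t* × SE = 2.005746 × 0.216 = 0.433241.
CI: -1.297 ± 0.433241 → (-1.7302, -0.8638).
With 95% confidence, each one-unit increase in curing temperature is associated with a change of between -1.7302 and -0.8638 MPa in tensile strength.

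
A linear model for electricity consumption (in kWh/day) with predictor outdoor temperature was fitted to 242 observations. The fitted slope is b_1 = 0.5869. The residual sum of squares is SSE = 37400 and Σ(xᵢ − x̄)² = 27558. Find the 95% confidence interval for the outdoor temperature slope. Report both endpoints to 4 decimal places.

MSE = SSE/(n − 2) = 37400/240 = 155.833.
SE(b_1) = √(MSE/Sₓₓ) = √(155.833/27558) = 0.075198.
df = n − 2 = 240.
t* = t_{0.025, 240} = 1.969898.
Margin = t* × SE = 1.969898 × 0.075198 = 0.148132.
CI: 0.5869 ± 0.148132 → (0.4388, 0.7350).
With 95% confidence, each one-unit increase in outdoor temperature is associated with a change of between 0.4388 and 0.7350 kWh/day in electricity consumption.

(0.4388, 0.7350)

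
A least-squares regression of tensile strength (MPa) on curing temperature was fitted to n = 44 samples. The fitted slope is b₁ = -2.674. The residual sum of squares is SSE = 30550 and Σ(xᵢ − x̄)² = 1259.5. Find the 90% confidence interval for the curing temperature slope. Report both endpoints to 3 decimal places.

MSE = SSE/(n − 2) = 30550/42 = 727.381.
SE(b₁) = √(MSE/Sₓₓ) = √(727.381/1259.5) = 0.759944.
df = n − 2 = 42.
t* = t_{0.05, 42} = 1.681952.
Margin = t* × SE = 1.681952 × 0.759944 = 1.27819.
CI: -2.674 ± 1.27819 → (-3.952, -1.396).
With 90% confidence, each one-unit increase in curing temperature is associated with a change of between -3.952 and -1.396 MPa in tensile strength.

(-3.952, -1.396)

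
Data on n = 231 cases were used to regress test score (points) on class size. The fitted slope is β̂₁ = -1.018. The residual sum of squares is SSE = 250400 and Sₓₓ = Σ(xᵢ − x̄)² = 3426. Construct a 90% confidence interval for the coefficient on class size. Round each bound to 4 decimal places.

(-1.9510, -0.0850)

MSE = SSE/(n − 2) = 250400/229 = 1093.45.
SE(β̂₁) = √(MSE/Sₓₓ) = √(1093.45/3426) = 0.564944.
df = n − 2 = 229.
t* = t_{0.05, 229} = 1.651535.
Margin = t* × SE = 1.651535 × 0.564944 = 0.933025.
CI: -1.018 ± 0.933025 → (-1.9510, -0.0850).
With 90% confidence, each one-unit increase in class size is associated with a change of between -1.9510 and -0.0850 points in test score.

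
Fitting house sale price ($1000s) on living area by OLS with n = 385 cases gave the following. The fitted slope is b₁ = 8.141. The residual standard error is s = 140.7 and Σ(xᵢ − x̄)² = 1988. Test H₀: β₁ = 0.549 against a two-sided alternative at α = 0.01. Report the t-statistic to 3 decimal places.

SE(b₁) = s/√Sₓₓ = 140.7/√1988 = 3.15563.
t = (8.141 − 0.549) / 3.15563 = 2.406.
df = n − 2 = 383.
Two-sided p ≈ 0.0166, which is ≥ 0.01, so fail to reject H₀.
The data are consistent with a true slope of 0.549 $1000s per unit of living area.

t = 2.406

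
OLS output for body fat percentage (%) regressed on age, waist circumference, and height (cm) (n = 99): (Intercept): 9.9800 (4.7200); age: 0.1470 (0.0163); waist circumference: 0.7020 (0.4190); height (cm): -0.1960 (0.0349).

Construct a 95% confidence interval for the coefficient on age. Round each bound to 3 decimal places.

(0.115, 0.179)

Read off: b = 0.1470, SE = 0.0163 for age.
df = n − k − 1 = 99 − 3 − 1 = 95.
t* = t_{0.025, 95} = 1.985251.
Margin = t* × SE = 1.985251 × 0.0163 = 0.03236.
CI: 0.1470 ± 0.03236 → (0.115, 0.179).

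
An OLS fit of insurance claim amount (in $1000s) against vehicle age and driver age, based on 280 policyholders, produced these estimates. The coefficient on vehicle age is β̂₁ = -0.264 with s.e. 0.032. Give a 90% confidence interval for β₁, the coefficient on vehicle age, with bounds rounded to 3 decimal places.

df = n − k − 1 = 280 − 2 − 1 = 277.
t* = t_{0.05, 277} = 1.650373.
Margin = t* × SE = 1.650373 × 0.032 = 0.05281.
CI: -0.264 ± 0.05281 → (-0.317, -0.211).
With 90% confidence, each one-unit increase in vehicle age is associated with a change of between -0.317 and -0.211 $1000s in insurance claim amount, holding the other predictors fixed.

(-0.317, -0.211)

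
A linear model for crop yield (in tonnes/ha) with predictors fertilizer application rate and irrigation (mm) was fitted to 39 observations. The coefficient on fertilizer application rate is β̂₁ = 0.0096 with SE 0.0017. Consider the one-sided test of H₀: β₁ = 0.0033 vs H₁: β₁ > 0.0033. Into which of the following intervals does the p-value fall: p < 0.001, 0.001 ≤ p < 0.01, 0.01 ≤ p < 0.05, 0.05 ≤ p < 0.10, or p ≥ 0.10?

p < 0.001

t = (0.0096 − 0.0033) / 0.0017 = 3.706.
df = n − k − 1 = 39 − 2 − 1 = 36.
One-sided p = P(T_{36} > t) ≈ 0.0004.
So p < 0.001.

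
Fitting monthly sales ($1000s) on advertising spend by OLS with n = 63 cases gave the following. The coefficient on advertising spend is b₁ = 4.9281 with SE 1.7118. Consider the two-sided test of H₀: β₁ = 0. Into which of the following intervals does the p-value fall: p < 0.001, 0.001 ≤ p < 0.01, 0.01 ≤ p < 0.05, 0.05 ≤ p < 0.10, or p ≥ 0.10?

t = 4.9281 / 1.7118 = 2.879.
df = n − 2 = 63 − 2 = 61.
Two-sided p = 2·P(T_{61} > |t|) ≈ 0.0055.
So 0.001 ≤ p < 0.01.

0.001 ≤ p < 0.01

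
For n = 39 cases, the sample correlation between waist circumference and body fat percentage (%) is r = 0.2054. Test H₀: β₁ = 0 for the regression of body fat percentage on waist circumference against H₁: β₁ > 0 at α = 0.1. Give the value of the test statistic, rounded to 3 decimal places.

t = 1.277

t = r·√(n − 2)/√(1 − r²) = 0.2054·√37/√0.957811 = 1.277.
df = n − 2 = 37.
One-sided p ≈ 0.1048, which is ≥ 0.1, so fail to reject H₀.
The data do not give significant evidence of a linear association between waist circumference and body fat percentage.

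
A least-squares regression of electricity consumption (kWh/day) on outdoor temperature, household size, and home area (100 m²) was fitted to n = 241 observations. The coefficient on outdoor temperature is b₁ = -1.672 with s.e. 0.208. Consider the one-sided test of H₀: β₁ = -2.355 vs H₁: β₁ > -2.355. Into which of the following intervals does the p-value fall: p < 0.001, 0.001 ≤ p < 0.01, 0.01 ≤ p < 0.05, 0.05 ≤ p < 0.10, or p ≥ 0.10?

p < 0.001

t = (-1.672 − (-2.355)) / 0.208 = 3.284.
df = n − k − 1 = 241 − 3 − 1 = 237.
One-sided p = P(T_{237} > t) ≈ 0.0006.
So p < 0.001.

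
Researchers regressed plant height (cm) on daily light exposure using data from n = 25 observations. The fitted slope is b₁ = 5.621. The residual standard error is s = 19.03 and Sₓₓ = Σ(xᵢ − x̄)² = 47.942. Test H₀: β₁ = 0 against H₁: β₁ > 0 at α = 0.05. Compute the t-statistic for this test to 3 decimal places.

SE(b₁) = s/√Sₓₓ = 19.03/√47.942 = 2.7484.
t = 5.621 / 2.7484 = 2.045.
df = n − 2 = 23.
One-sided p ≈ 0.0262, which is < 0.05, so reject H₀.
There is evidence that the true slope on daily light exposure is positive.

t = 2.045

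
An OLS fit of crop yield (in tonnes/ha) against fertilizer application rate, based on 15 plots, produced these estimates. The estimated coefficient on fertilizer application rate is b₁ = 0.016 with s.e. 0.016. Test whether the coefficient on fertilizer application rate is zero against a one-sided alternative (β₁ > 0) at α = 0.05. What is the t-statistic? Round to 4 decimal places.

H₀: β₁ = 0 vs H₁: β₁ > 0.
t = (b₁ − β₁⁰)/SE = 0.016 / 0.016 = 1.0000.
df = n − 2 = 15 − 2 = 13.
One-sided p ≈ 0.1678, which is ≥ 0.05, so fail to reject H₀.
The data do not give significant evidence that the true slope on fertilizer application rate is positive.

t = 1.0000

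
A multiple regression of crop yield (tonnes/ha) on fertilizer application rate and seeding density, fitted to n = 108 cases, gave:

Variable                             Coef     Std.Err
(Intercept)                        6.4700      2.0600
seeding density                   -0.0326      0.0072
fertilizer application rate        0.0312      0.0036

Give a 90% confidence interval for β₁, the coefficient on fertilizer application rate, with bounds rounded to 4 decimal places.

Read off: b = 0.0312, SE = 0.0036 for fertilizer application rate.
df = n − k − 1 = 108 − 2 − 1 = 105.
t* = t_{0.05, 105} = 1.659495.
Margin = t* × SE = 1.659495 × 0.0036 = 0.005974.
CI: 0.0312 ± 0.005974 → (0.0252, 0.0372).

(0.0252, 0.0372)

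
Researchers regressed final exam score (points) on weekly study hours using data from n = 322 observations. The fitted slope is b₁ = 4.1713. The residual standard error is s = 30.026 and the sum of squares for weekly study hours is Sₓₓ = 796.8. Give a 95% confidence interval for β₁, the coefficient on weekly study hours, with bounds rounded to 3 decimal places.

SE(b₁) = s/√Sₓₓ = 30.026/√796.8 = 1.06371.
df = n − 2 = 320.
t* = t_{0.025, 320} = 1.967405.
Margin = t* × SE = 1.967405 × 1.06371 = 2.09275.
CI: 4.1713 ± 2.09275 → (2.079, 6.264).
With 95% confidence, each one-unit increase in weekly study hours is associated with a change of between 2.079 and 6.264 points in final exam score.

(2.079, 6.264)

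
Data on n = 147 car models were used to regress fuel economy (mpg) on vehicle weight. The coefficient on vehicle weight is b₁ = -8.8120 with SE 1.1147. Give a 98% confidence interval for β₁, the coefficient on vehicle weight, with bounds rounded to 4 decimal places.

df = n − 2 = 147 − 2 = 145.
t* = t_{0.01, 145} = 2.35234.
Margin = t* × SE = 2.35234 × 1.1147 = 2.622153.
CI: -8.8120 ± 2.622153 → (-11.4342, -6.1898).
With 98% confidence, each one-unit increase in vehicle weight is associated with a change of between -11.4342 and -6.1898 mpg in fuel economy.

(-11.4342, -6.1898)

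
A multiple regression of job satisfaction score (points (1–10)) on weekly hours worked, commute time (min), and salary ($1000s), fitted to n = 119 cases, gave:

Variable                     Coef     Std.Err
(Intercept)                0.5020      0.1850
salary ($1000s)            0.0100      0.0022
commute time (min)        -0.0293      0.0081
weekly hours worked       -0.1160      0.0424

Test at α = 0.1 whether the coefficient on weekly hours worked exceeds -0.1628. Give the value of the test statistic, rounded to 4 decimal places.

t = 1.1038

Read off: b = -0.1160, SE = 0.0424 for weekly hours worked.
H₀: β₁ = -0.1628 vs H₁: β₁ > -0.1628.
t = (-0.1160 − (-0.1628)) / 0.0424 = 1.1038.
df = n − k − 1 = 119 − 3 − 1 = 115.
One-sided p ≈ 0.1360, which is ≥ 0.1, so fail to reject H₀.
The data do not give significant evidence that the true slope on weekly hours worked exceeds -0.1628 points (1–10) per unit, holding the other predictors fixed.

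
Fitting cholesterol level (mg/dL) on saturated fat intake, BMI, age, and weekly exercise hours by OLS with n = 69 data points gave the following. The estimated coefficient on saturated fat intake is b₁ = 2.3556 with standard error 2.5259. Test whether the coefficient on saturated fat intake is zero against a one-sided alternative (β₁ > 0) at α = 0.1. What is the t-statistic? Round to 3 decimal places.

t = 0.933

H₀: β₁ = 0 vs H₁: β₁ > 0.
t = (b₁ − β₁⁰)/SE = 2.3556 / 2.5259 = 0.933.
df = n − k − 1 = 69 − 4 − 1 = 64.
One-sided p ≈ 0.1773, which is ≥ 0.1, so fail to reject H₀.
The data do not give significant evidence that the true slope on saturated fat intake is positive, holding the other predictors fixed.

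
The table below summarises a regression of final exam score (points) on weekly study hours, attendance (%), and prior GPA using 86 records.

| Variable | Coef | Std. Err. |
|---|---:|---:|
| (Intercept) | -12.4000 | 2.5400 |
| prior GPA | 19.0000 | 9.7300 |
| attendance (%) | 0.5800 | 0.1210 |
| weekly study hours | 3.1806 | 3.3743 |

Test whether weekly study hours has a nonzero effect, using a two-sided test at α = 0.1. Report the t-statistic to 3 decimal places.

Read off: b = 3.1806, SE = 3.3743 for weekly study hours.
H₀: β₁ = 0 vs H₁: β₁ ≠ 0.
t = 3.1806 / 3.3743 = 0.943.
df = n − k − 1 = 86 − 3 − 1 = 82.
Two-sided p ≈ 0.3487, which is ≥ 0.1, so fail to reject H₀.
The data do not give significant evidence of an association between weekly study hours and final exam score, after adjusting for the other predictors.

t = 0.943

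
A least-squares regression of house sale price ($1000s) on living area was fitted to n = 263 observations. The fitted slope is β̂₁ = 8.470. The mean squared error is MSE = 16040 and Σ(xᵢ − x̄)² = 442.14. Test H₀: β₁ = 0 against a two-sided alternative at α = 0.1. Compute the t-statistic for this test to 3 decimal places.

t = 1.406

SE(β̂₁) = √(MSE/Sₓₓ) = √(16040/442.14) = 6.02313.
t = 8.470 / 6.02313 = 1.406.
df = n − 2 = 261.
Two-sided p ≈ 0.1608, which is ≥ 0.1, so fail to reject H₀.
The data do not give significant evidence of an association between living area and house sale price.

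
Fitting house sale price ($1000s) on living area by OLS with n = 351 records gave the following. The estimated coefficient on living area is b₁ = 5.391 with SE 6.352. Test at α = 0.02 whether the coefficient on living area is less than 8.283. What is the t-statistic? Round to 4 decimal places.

H₀: β₁ = 8.283 vs H₁: β₁ < 8.283.
t = (b₁ − β₁⁰)/SE = (5.391 − 8.283) / 6.352 = -0.4553.
df = n − 2 = 351 − 2 = 349.
One-sided p ≈ 0.3246, which is ≥ 0.02, so fail to reject H₀.
The data do not give significant evidence that the true slope on living area is below 8.283 $1000s per unit.

t = -0.4553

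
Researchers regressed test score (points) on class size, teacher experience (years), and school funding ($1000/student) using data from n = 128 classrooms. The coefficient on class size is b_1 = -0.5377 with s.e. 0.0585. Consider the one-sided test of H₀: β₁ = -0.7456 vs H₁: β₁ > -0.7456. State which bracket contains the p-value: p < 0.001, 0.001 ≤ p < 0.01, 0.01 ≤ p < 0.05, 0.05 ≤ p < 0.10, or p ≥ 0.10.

p < 0.001

t = (-0.5377 − (-0.7456)) / 0.0585 = 3.554.
df = n − k − 1 = 128 − 3 − 1 = 124.
One-sided p = P(T_{124} > t) ≈ 0.0003.
So p < 0.001.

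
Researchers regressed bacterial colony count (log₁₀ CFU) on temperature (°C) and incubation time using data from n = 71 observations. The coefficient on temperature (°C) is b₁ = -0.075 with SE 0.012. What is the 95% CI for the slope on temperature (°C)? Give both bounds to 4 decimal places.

df = n − k − 1 = 71 − 2 − 1 = 68.
t* = t_{0.025, 68} = 1.995469.
Margin = t* × SE = 1.995469 × 0.012 = 0.023946.
CI: -0.075 ± 0.023946 → (-0.0989, -0.0511).
With 95% confidence, each one-unit increase in temperature (°C) is associated with a change of between -0.0989 and -0.0511 log₁₀ CFU in bacterial colony count, holding the other predictors fixed.

(-0.0989, -0.0511)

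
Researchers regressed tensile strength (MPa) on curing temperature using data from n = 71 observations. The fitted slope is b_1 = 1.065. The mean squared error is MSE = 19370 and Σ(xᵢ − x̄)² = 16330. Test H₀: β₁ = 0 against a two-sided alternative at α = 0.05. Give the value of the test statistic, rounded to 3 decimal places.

SE(b_1) = √(MSE/Sₓₓ) = √(19370/16330) = 1.08911.
t = 1.065 / 1.08911 = 0.978.
df = n − 2 = 69.
Two-sided p ≈ 0.3316, which is ≥ 0.05, so fail to reject H₀.
The data do not give significant evidence of an association between curing temperature and tensile strength.

t = 0.978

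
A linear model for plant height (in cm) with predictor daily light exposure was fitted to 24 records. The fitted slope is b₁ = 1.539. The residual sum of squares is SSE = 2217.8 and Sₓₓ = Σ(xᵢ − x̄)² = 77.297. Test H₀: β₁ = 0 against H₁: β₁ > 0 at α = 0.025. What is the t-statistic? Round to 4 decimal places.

t = 1.3476

MSE = SSE/(n − 2) = 2217.8/22 = 100.809.
SE(b₁) = √(MSE/Sₓₓ) = √(100.809/77.297) = 1.14201.
t = 1.539 / 1.14201 = 1.3476.
df = n − 2 = 22.
One-sided p ≈ 0.0957, which is ≥ 0.025, so fail to reject H₀.
The data do not give significant evidence that the true slope on daily light exposure is positive.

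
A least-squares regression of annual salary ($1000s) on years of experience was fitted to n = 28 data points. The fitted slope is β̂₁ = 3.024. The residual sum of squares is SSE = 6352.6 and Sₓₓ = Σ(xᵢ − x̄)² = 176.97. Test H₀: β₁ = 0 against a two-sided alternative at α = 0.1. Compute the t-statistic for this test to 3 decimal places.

t = 2.574

MSE = SSE/(n − 2) = 6352.6/26 = 244.331.
SE(β̂₁) = √(MSE/Sₓₓ) = √(244.331/176.97) = 1.175.
t = 3.024 / 1.175 = 2.574.
df = n − 2 = 26.
Two-sided p ≈ 0.0161, which is < 0.1, so reject H₀.
There is evidence that years of experience is associated with annual salary.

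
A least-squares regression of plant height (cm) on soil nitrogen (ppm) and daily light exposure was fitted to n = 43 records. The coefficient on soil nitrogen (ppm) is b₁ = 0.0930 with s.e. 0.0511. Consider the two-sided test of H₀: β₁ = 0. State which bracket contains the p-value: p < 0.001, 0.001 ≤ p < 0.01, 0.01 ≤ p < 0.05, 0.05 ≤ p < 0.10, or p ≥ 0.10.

t = 0.0930 / 0.0511 = 1.820.
df = n − k − 1 = 43 − 2 − 1 = 40.
Two-sided p = 2·P(T_{40} > |t|) ≈ 0.0763.
So 0.05 ≤ p < 0.10.

0.05 ≤ p < 0.10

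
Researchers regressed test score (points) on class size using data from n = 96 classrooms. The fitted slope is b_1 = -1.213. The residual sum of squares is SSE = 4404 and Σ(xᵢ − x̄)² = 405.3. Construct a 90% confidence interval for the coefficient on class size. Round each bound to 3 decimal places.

MSE = SSE/(n − 2) = 4404/94 = 46.8511.
SE(b_1) = √(MSE/Sₓₓ) = √(46.8511/405.3) = 0.339994.
df = n − 2 = 94.
t* = t_{0.05, 94} = 1.661226.
Margin = t* × SE = 1.661226 × 0.339994 = 0.56481.
CI: -1.213 ± 0.56481 → (-1.778, -0.648).
With 90% confidence, each one-unit increase in class size is associated with a change of between -1.778 and -0.648 points in test score.

(-1.778, -0.648)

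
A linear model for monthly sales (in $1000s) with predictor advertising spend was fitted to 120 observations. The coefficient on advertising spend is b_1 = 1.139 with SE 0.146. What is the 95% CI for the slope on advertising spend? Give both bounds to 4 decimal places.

(0.8499, 1.4281)

df = n − 2 = 120 − 2 = 118.
t* = t_{0.025, 118} = 1.980272.
Margin = t* × SE = 1.980272 × 0.146 = 0.289120.
CI: 1.139 ± 0.289120 → (0.8499, 1.4281).
With 95% confidence, each one-unit increase in advertising spend is associated with a change of between 0.8499 and 1.4281 $1000s in monthly sales.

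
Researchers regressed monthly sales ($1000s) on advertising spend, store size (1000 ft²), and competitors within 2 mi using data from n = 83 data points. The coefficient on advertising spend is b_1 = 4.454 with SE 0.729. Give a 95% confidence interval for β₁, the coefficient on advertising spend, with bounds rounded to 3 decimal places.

(3.003, 5.905)

df = n − k − 1 = 83 − 3 − 1 = 79.
t* = t_{0.025, 79} = 1.99045.
Margin = t* × SE = 1.99045 × 0.729 = 1.45104.
CI: 4.454 ± 1.45104 → (3.003, 5.905).
With 95% confidence, each one-unit increase in advertising spend is associated with a change of between 3.003 and 5.905 $1000s in monthly sales, holding the other predictors fixed.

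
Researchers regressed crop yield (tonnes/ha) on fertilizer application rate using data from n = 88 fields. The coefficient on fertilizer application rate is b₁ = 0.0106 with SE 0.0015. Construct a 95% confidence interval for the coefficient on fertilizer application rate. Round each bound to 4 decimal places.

(0.0076, 0.0136)

df = n − 2 = 88 − 2 = 86.
t* = t_{0.025, 86} = 1.987934.
Margin = t* × SE = 1.987934 × 0.0015 = 0.002982.
CI: 0.0106 ± 0.002982 → (0.0076, 0.0136).
With 95% confidence, each one-unit increase in fertilizer application rate is associated with a change of between 0.0076 and 0.0136 tonnes/ha in crop yield.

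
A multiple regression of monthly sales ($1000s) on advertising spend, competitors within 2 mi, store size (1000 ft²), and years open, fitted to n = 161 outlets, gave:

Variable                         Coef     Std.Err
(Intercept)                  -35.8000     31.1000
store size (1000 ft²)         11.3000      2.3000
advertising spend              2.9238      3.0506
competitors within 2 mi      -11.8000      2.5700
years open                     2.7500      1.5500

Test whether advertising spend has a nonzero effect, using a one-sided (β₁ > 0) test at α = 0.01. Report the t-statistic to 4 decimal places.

Read off: b = 2.9238, SE = 3.0506 for advertising spend.
H₀: β₁ = 0 vs H₁: β₁ > 0.
t = 2.9238 / 3.0506 = 0.9584.
df = n − k − 1 = 161 − 4 − 1 = 156.
One-sided p ≈ 0.1697, which is ≥ 0.01, so fail to reject H₀.
The data do not give significant evidence that the true slope on advertising spend is positive, holding the other predictors fixed.

t = 0.9584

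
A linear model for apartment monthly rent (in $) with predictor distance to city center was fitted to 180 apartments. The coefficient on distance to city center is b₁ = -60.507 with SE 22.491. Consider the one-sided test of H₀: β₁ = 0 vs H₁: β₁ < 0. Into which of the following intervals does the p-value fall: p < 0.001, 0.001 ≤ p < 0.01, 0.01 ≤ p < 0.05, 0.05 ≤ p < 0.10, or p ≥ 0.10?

0.001 ≤ p < 0.01

t = -60.507 / 22.491 = -2.690.
df = n − 2 = 180 − 2 = 178.
One-sided p = P(T_{178} < t) ≈ 0.0039.
So 0.001 ≤ p < 0.01.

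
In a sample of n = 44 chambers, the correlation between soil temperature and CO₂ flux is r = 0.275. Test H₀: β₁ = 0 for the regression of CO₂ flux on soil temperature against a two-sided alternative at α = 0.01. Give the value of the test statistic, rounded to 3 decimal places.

t = r·√(n − 2)/√(1 − r²) = 0.275·√42/√0.924375 = 1.854.
df = n − 2 = 42.
Two-sided p ≈ 0.0708, which is ≥ 0.01, so fail to reject H₀.
The data do not give significant evidence of a linear association between soil temperature and CO₂ flux.

t = 1.854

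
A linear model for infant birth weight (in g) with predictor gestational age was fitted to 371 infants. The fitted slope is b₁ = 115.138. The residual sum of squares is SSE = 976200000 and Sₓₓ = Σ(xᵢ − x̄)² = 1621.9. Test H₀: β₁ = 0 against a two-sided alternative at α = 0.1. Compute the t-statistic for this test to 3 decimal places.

t = 2.851

MSE = SSE/(n − 2) = 976200000/369 = 2.64553e+06.
SE(b₁) = √(MSE/Sₓₓ) = √(2.64553e+06/1621.9) = 40.3872.
t = 115.138 / 40.3872 = 2.851.
df = n − 2 = 369.
Two-sided p ≈ 0.0046, which is < 0.1, so reject H₀.
There is evidence that gestational age is associated with infant birth weight.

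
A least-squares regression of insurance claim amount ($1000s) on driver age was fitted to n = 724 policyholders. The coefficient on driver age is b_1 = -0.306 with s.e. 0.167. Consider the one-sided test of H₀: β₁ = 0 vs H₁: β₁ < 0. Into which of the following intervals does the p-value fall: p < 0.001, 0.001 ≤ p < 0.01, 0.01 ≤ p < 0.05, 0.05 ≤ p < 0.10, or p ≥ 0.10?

t = -0.306 / 0.167 = -1.832.
df = n − 2 = 724 − 2 = 722.
One-sided p = P(T_{722} < t) ≈ 0.0337.
So 0.01 ≤ p < 0.05.

0.01 ≤ p < 0.05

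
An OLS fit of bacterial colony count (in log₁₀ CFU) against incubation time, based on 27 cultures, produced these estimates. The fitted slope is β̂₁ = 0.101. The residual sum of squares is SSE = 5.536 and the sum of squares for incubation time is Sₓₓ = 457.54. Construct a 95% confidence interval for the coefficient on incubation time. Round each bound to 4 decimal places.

(0.0557, 0.1463)

MSE = SSE/(n − 2) = 5.536/25 = 0.22144.
SE(β̂₁) = √(MSE/Sₓₓ) = √(0.22144/457.54) = 0.0219995.
df = n − 2 = 25.
t* = t_{0.025, 25} = 2.059539.
Margin = t* × SE = 2.059539 × 0.0219995 = 0.045309.
CI: 0.101 ± 0.045309 → (0.0557, 0.1463).
With 95% confidence, each one-unit increase in incubation time is associated with a change of between 0.0557 and 0.1463 log₁₀ CFU in bacterial colony count.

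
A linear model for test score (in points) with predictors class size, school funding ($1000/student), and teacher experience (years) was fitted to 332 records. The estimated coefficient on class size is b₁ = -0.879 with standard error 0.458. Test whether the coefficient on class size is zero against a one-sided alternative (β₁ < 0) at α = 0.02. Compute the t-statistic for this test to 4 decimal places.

H₀: β₁ = 0 vs H₁: β₁ < 0.
t = (b₁ − β₁⁰)/SE = -0.879 / 0.458 = -1.9192.
df = n − k − 1 = 332 − 3 − 1 = 328.
One-sided p ≈ 0.0279, which is ≥ 0.02, so fail to reject H₀.
The data do not give significant evidence that the true slope on class size is negative, holding the other predictors fixed.

t = -1.9192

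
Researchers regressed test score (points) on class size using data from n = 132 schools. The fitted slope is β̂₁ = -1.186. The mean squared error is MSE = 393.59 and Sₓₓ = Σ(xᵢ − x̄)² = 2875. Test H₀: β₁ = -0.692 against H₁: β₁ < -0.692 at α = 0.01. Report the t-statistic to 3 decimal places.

SE(β̂₁) = √(MSE/Sₓₓ) = √(393.59/2875) = 0.370001.
t = (-1.186 − (-0.692)) / 0.370001 = -1.335.
df = n − 2 = 130.
One-sided p ≈ 0.0921, which is ≥ 0.01, so fail to reject H₀.
The data do not give significant evidence that the true slope on class size is below -0.692 points per unit.

t = -1.335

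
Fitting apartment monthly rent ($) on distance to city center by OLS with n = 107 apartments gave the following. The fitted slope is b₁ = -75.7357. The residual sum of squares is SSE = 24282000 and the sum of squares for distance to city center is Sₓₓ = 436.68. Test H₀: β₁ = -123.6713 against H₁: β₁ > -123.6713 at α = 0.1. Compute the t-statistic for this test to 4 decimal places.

t = 2.0830

MSE = SSE/(n − 2) = 24282000/105 = 231257.
SE(b₁) = √(MSE/Sₓₓ) = √(231257/436.68) = 23.0126.
t = (-75.7357 − (-123.6713)) / 23.0126 = 2.0830.
df = n − 2 = 105.
One-sided p ≈ 0.0198, which is < 0.1, so reject H₀.
There is evidence that the true slope on distance to city center exceeds -123.6713 $ per unit.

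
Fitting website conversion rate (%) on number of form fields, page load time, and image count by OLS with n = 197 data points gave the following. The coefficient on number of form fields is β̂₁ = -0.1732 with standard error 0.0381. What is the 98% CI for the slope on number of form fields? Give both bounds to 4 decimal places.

df = n − k − 1 = 197 − 3 − 1 = 193.
t* = t_{0.01, 193} = 2.345824.
Margin = t* × SE = 2.345824 × 0.0381 = 0.089376.
CI: -0.1732 ± 0.089376 → (-0.2626, -0.0838).
With 98% confidence, each one-unit increase in number of form fields is associated with a change of between -0.2626 and -0.0838 % in website conversion rate, holding the other predictors fixed.

(-0.2626, -0.0838)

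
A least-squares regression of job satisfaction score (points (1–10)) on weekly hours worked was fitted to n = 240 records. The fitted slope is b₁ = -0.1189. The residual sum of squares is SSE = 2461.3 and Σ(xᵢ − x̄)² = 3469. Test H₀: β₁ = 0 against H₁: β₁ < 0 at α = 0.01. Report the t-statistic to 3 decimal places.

MSE = SSE/(n − 2) = 2461.3/238 = 10.3416.
SE(b₁) = √(MSE/Sₓₓ) = √(10.3416/3469) = 0.0545999.
t = -0.1189 / 0.0545999 = -2.178.
df = n − 2 = 238.
One-sided p ≈ 0.0152, which is ≥ 0.01, so fail to reject H₀.
The data do not give significant evidence that the true slope on weekly hours worked is negative.

t = -2.178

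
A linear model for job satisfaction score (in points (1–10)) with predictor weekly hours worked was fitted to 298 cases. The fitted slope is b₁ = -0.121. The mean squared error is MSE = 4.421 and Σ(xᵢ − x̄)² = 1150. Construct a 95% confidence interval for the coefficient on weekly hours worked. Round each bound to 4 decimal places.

SE(b₁) = √(MSE/Sₓₓ) = √(4.421/1150) = 0.0620028.
df = n − 2 = 296.
t* = t_{0.025, 296} = 1.968011.
Margin = t* × SE = 1.968011 × 0.0620028 = 0.122022.
CI: -0.121 ± 0.122022 → (-0.2430, 0.0010).
With 95% confidence, each one-unit increase in weekly hours worked is associated with a change of between -0.2430 and 0.0010 points (1–10) in job satisfaction score.

(-0.2430, 0.0010)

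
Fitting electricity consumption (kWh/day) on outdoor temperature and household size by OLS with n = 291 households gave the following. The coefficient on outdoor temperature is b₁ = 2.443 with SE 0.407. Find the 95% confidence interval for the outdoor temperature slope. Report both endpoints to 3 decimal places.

df = n − k − 1 = 291 − 2 − 1 = 288.
t* = t_{0.025, 288} = 1.968235.
Margin = t* × SE = 1.968235 × 0.407 = 0.80107.
CI: 2.443 ± 0.80107 → (1.642, 3.244).
With 95% confidence, each one-unit increase in outdoor temperature is associated with a change of between 1.642 and 3.244 kWh/day in electricity consumption, holding the other predictors fixed.

(1.642, 3.244)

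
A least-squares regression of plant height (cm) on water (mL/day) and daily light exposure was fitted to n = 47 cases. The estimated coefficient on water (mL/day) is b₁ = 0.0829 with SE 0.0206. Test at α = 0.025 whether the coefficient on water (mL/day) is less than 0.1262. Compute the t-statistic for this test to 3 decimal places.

t = -2.102

H₀: β₁ = 0.1262 vs H₁: β₁ < 0.1262.
t = (b₁ − β₁⁰)/SE = (0.0829 − 0.1262) / 0.0206 = -2.102.
df = n − k − 1 = 47 − 2 − 1 = 44.
One-sided p ≈ 0.0207, which is < 0.025, so reject H₀.
There is evidence that the true slope on water (mL/day) is below 0.1262 cm per unit, holding the other predictors fixed.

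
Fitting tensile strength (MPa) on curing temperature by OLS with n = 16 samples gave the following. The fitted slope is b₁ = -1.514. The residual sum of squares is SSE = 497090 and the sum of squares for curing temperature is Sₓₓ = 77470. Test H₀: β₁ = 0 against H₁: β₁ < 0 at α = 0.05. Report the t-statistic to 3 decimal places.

t = -2.236

MSE = SSE/(n − 2) = 497090/14 = 35506.4.
SE(b₁) = √(MSE/Sₓₓ) = √(35506.4/77470) = 0.676997.
t = -1.514 / 0.676997 = -2.236.
df = n − 2 = 14.
One-sided p ≈ 0.0211, which is < 0.05, so reject H₀.
There is evidence that the true slope on curing temperature is negative.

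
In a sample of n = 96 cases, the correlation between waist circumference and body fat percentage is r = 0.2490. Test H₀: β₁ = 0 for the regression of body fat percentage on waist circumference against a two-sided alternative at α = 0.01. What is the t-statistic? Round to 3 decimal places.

t = 2.493

t = r·√(n − 2)/√(1 − r²) = 0.2490·√94/√0.937999 = 2.493.
df = n − 2 = 94.
Two-sided p ≈ 0.0144, which is ≥ 0.01, so fail to reject H₀.
The data do not give significant evidence of a linear association between waist circumference and body fat percentage.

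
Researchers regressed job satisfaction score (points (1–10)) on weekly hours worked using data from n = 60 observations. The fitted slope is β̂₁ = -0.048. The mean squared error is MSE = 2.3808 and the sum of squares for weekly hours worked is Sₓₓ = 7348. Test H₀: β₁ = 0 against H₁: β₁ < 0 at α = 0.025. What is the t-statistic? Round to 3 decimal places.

t = -2.667

SE(β̂₁) = √(MSE/Sₓₓ) = √(2.3808/7348) = 0.0180002.
t = -0.048 / 0.0180002 = -2.667.
df = n − 2 = 58.
One-sided p ≈ 0.0050, which is < 0.025, so reject H₀.
There is evidence that the true slope on weekly hours worked is negative.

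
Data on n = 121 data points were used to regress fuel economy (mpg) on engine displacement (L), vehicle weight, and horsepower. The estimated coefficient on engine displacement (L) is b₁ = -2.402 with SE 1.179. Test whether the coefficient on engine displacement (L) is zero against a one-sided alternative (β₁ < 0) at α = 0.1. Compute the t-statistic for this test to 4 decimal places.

H₀: β₁ = 0 vs H₁: β₁ < 0.
t = (b₁ − β₁⁰)/SE = -2.402 / 1.179 = -2.0373.
df = n − k − 1 = 121 − 3 − 1 = 117.
One-sided p ≈ 0.0219, which is < 0.1, so reject H₀.
There is evidence that the true slope on engine displacement (L) is negative, holding the other predictors fixed.

t = -2.0373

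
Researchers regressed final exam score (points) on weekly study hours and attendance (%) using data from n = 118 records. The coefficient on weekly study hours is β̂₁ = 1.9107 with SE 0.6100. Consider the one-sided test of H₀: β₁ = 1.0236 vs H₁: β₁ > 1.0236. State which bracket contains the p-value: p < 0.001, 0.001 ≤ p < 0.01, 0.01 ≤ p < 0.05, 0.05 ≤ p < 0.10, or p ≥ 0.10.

0.05 ≤ p < 0.10

t = (1.9107 − 1.0236) / 0.6100 = 1.454.
df = n − k − 1 = 118 − 2 − 1 = 115.
One-sided p = P(T_{115} > t) ≈ 0.0743.
So 0.05 ≤ p < 0.10.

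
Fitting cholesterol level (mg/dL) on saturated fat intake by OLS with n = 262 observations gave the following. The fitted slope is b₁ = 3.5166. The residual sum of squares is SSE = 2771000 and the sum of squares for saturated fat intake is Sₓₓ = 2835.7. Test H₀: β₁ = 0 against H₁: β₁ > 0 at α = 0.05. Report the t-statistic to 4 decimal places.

t = 1.8139

MSE = SSE/(n − 2) = 2771000/260 = 10657.7.
SE(b₁) = √(MSE/Sₓₓ) = √(10657.7/2835.7) = 1.93866.
t = 3.5166 / 1.93866 = 1.8139.
df = n − 2 = 260.
One-sided p ≈ 0.0354, which is < 0.05, so reject H₀.
There is evidence that the true slope on saturated fat intake is positive.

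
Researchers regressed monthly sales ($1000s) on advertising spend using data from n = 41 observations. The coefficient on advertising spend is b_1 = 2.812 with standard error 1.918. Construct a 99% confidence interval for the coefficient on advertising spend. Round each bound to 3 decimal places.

(-2.382, 8.006)

df = n − 2 = 41 − 2 = 39.
t* = t_{0.005, 39} = 2.707913.
Margin = t* × SE = 2.707913 × 1.918 = 5.19378.
CI: 2.812 ± 5.19378 → (-2.382, 8.006).
With 99% confidence, each one-unit increase in advertising spend is associated with a change of between -2.382 and 8.006 $1000s in monthly sales.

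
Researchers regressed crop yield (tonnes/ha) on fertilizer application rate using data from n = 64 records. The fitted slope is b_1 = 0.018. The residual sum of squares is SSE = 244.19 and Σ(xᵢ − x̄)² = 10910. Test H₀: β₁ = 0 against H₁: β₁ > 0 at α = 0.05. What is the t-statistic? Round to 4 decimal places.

MSE = SSE/(n − 2) = 244.19/62 = 3.93855.
SE(b_1) = √(MSE/Sₓₓ) = √(3.93855/10910) = 0.0190001.
t = 0.018 / 0.0190001 = 0.9474.
df = n − 2 = 62.
One-sided p ≈ 0.1736, which is ≥ 0.05, so fail to reject H₀.
The data do not give significant evidence that the true slope on fertilizer application rate is positive.

t = 0.9474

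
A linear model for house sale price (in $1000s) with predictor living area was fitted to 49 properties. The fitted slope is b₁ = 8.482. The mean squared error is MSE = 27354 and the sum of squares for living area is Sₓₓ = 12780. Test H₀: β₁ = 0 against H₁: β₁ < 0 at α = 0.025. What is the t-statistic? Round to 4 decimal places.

SE(b₁) = √(MSE/Sₓₓ) = √(27354/12780) = 1.463.
t = 8.482 / 1.463 = 5.7977.
df = n − 2 = 47.
One-sided p ≈ 1.0000, which is ≥ 0.025, so fail to reject H₀.
The data do not give significant evidence that the true slope on living area is negative.

t = 5.7977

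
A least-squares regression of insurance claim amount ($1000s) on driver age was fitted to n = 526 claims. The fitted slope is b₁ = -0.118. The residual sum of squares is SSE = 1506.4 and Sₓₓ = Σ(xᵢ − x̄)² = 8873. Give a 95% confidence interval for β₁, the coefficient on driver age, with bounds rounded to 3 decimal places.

(-0.153, -0.083)

MSE = SSE/(n − 2) = 1506.4/524 = 2.87481.
SE(b₁) = √(MSE/Sₓₓ) = √(2.87481/8873) = 0.0179999.
df = n − 2 = 524.
t* = t_{0.025, 524} = 1.964502.
Margin = t* × SE = 1.964502 × 0.0179999 = 0.03536.
CI: -0.118 ± 0.03536 → (-0.153, -0.083).
With 95% confidence, each one-unit increase in driver age is associated with a change of between -0.153 and -0.083 $1000s in insurance claim amount.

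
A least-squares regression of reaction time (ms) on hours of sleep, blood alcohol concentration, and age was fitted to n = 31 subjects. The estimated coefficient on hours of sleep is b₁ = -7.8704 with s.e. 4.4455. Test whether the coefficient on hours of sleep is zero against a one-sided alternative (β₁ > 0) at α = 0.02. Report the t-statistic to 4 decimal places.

H₀: β₁ = 0 vs H₁: β₁ > 0.
t = (b₁ − β₁⁰)/SE = -7.8704 / 4.4455 = -1.7704.
df = n − k − 1 = 31 − 3 − 1 = 27.
One-sided p ≈ 0.9560, which is ≥ 0.02, so fail to reject H₀.
The data do not give significant evidence that the true slope on hours of sleep is positive, holding the other predictors fixed.

t = -1.7704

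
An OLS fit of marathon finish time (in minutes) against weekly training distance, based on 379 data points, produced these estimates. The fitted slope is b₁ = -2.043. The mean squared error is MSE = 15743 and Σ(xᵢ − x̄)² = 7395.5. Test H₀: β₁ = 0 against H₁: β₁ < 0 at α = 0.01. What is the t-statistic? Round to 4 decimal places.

t = -1.4003

SE(b₁) = √(MSE/Sₓₓ) = √(15743/7395.5) = 1.45902.
t = -2.043 / 1.45902 = -1.4003.
df = n − 2 = 377.
One-sided p ≈ 0.0811, which is ≥ 0.01, so fail to reject H₀.
The data do not give significant evidence that the true slope on weekly training distance is negative.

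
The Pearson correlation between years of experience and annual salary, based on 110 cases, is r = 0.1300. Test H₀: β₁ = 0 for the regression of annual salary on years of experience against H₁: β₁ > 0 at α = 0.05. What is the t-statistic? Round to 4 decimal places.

t = 1.3626

t = r·√(n − 2)/√(1 − r²) = 0.1300·√108/√0.9831 = 1.3626.
df = n − 2 = 108.
One-sided p ≈ 0.0879, which is ≥ 0.05, so fail to reject H₀.
The data do not give significant evidence of a linear association between years of experience and annual salary.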